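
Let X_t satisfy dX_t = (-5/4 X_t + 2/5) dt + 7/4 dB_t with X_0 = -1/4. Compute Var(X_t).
Var(X_t) = 49/40 - 49*exp(-5*t/2)/40

The variance V(t) = Var(X_t) satisfies V'(t) = 2 a V(t) + c^2 with V(0) = 0 (drift coefficient is linear in X, diffusion is constant). With a = -5/4, c = 7/4, the solution is
  V(t) = (c^2 / (2 a)) * (exp(2 a t) - 1)
       = ((7/4)^2 / (2*(-5/4))) * (exp((-5/2) t) - 1)
       = 49/40 - 49*exp(-5*t/2)/40.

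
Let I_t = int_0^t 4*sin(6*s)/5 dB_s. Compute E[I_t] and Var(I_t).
E[I_t] = 0; Var(I_t) = 8*t/25 - 2*sin(12*t)/75

The Itô integral of a deterministic integrand f(s) has mean 0 because each increment f(s) * (B_{s+ds} - B_s) has mean 0. By the Itô isometry:
  Var( int_0^t f(s) dB_s ) = E[ (int_0^t f(s) dB_s)^2 ] = int_0^t f(s)^2 ds.
Here f(s) = 4*sin(6*s)/5, so f(s)^2 = 16*sin(6*s)^2/25. Integrate:
  int_0^t (16*sin(6*s)^2/25) ds = 8*t/25 - 2*sin(12*t)/75.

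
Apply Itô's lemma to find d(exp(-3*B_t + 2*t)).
d(exp(-3*B_t + 2*t)) = (13*exp(-3*B_t + 2*t)/2) dt + (-3*exp(-3*B_t + 2*t)) dB_t

Itô's formula for f(t, x): d f(t, B_t) = (f_t + (1/2) f_xx) dt + f_x dB_t. Compute partials of f(t, x) = exp(2*t - 3*x):
  f_t(t,x)  = 2*exp(2*t - 3*x)
  f_x(t,x)  = -3*exp(2*t - 3*x)
  f_xx(t,x) = 9*exp(2*t - 3*x)
Assemble drift = f_t + (1/2) f_xx = 13*exp(2*t - 3*x)/2 and diffusion = f_x = -3*exp(2*t - 3*x). Substituting x = B_t:
  d(exp(-3*B_t + 2*t)) = (13*exp(-3*B_t + 2*t)/2) dt + (-3*exp(-3*B_t + 2*t)) dB_t.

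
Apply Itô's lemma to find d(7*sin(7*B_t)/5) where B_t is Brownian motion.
d(7*sin(7*B_t)/5) = (-343*sin(7*B_t)/10) dt + (49*cos(7*B_t)/5) dB_t

Itô's formula for f(B_t) gives d f(B_t) = f'(B_t) dB_t + (1/2) f''(B_t) dt. Compute derivatives of f(x) = 7*sin(7*x)/5:
  f'(x)  = 49*cos(7*x)/5
  f''(x) = -343*sin(7*x)/5
Substitute x = B_t and multiply the f'' term by 1/2:
  drift     = (1/2) * (-343*sin(7*x)/5) evaluated at B_t = -343*sin(7*B_t)/10
  diffusion = (49*cos(7*x)/5) evaluated at B_t = 49*cos(7*B_t)/5
Therefore d(7*sin(7*B_t)/5) = (-343*sin(7*B_t)/10) dt + (49*cos(7*B_t)/5) dB_t.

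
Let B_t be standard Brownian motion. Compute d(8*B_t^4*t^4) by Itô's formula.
d(8*B_t^4*t^4) = (B_t^2*t^3*(32*B_t^2 + 48*t)) dt + (32*B_t^3*t^4) dB_t

Itô's formula for f(t, x): d f(t, B_t) = (f_t + (1/2) f_xx) dt + f_x dB_t. Compute partials of f(t, x) = 8*t^4*x^4:
  f_t(t,x)  = 32*t^3*x^4
  f_x(t,x)  = 32*t^4*x^3
  f_xx(t,x) = 96*t^4*x^2
Assemble drift = f_t + (1/2) f_xx = t^3*x^2*(48*t + 32*x^2) and diffusion = f_x = 32*t^4*x^3. Substituting x = B_t:
  d(8*B_t^4*t^4) = (B_t^2*t^3*(32*B_t^2 + 48*t)) dt + (32*B_t^3*t^4) dB_t.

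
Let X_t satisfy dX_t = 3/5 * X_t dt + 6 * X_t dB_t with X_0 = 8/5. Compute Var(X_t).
Var(X_t) = 64*(exp(36*t) - 1)*exp(6*t/5)/25

For GBM dX = mu X dt + sigma X dB with X_0 = x_0, apply Itô to Y = log X: dY = (mu - sigma^2/2) dt + sigma dB, so Y_t = log(x_0) + (mu - sigma^2/2) t + sigma B_t and hence X_t = x_0 * exp((mu - sigma^2/2) t + sigma B_t).
With mu = 3/5, sigma = 6, x_0 = 8/5, this gives:
  X_t = 8/5 * exp((-87/5) * t + (6) * B_t).
Since sigma*B_t ~ Normal(0, sigma^2 t), E[exp(sigma*B_t)] = exp(sigma^2 t / 2); so E[X_t] = x_0 * exp((mu - sigma^2/2) t) * exp(sigma^2 t / 2) = x_0 * exp(mu t) = 8*exp(3*t/5)/5.
Var(X_t) = E[X_t^2] - (E[X_t])^2 = x_0^2 * exp(2 mu t) * (exp(sigma^2 t) - 1) = 64*(exp(36*t) - 1)*exp(6*t/5)/25.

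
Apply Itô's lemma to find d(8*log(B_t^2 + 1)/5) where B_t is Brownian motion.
d(8*log(B_t^2 + 1)/5) = (8*(1 - B_t^2)/(5*(B_t^2 + 1)^2)) dt + (16*B_t/(5*(B_t^2 + 1))) dB_t

Itô's formula for f(B_t) gives d f(B_t) = f'(B_t) dB_t + (1/2) f''(B_t) dt. Compute derivatives of f(x) = 8*log(x^2 + 1)/5:
  f'(x)  = 16*x/(5*(x^2 + 1))
  f''(x) = 16*(1 - x^2)/(5*(x^2 + 1)^2)
Substitute x = B_t and multiply the f'' term by 1/2:
  drift     = (1/2) * (16*(1 - x^2)/(5*(x^2 + 1)^2)) evaluated at B_t = 8*(1 - B_t^2)/(5*(B_t^2 + 1)^2)
  diffusion = (16*x/(5*(x^2 + 1))) evaluated at B_t = 16*B_t/(5*(B_t^2 + 1))
Therefore d(8*log(B_t^2 + 1)/5) = (8*(1 - B_t^2)/(5*(B_t^2 + 1)^2)) dt + (16*B_t/(5*(B_t^2 + 1))) dB_t.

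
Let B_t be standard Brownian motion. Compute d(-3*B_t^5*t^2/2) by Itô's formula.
d(-3*B_t^5*t^2/2) = (3*B_t^3*t*(-B_t^2 - 5*t)) dt + (-15*B_t^4*t^2/2) dB_t

Itô's formula for f(t, x): d f(t, B_t) = (f_t + (1/2) f_xx) dt + f_x dB_t. Compute partials of f(t, x) = -3*t^2*x^5/2:
  f_t(t,x)  = -3*t*x^5
  f_x(t,x)  = -15*t^2*x^4/2
  f_xx(t,x) = -30*t^2*x^3
Assemble drift = f_t + (1/2) f_xx = 3*t*x^3*(-5*t - x^2) and diffusion = f_x = -15*t^2*x^4/2. Substituting x = B_t:
  d(-3*B_t^5*t^2/2) = (3*B_t^3*t*(-B_t^2 - 5*t)) dt + (-15*B_t^4*t^2/2) dB_t.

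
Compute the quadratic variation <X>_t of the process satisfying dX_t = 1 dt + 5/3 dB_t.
<X>_t = 25*t/9

For an Itô process dX_t = a(t) dt + b(t) dB_t, the quadratic variation is <X>_t = int_0^t b(s)^2 ds (the drift term does not contribute). Here b(s) = 5/3, so
  b(s)^2 = 25/9.
Integrating from 0 to t:
  <X>_t = int_0^t (25/9) ds = 25*t/9.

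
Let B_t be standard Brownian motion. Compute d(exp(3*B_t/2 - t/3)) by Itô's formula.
d(exp(3*B_t/2 - t/3)) = (19*exp(3*B_t/2 - t/3)/24) dt + (3*exp(3*B_t/2 - t/3)/2) dB_t

Itô's formula for f(t, x): d f(t, B_t) = (f_t + (1/2) f_xx) dt + f_x dB_t. Compute partials of f(t, x) = exp(-t/3 + 3*x/2):
  f_t(t,x)  = -exp(-t/3 + 3*x/2)/3
  f_x(t,x)  = 3*exp(-t/3 + 3*x/2)/2
  f_xx(t,x) = 9*exp(-t/3 + 3*x/2)/4
Assemble drift = f_t + (1/2) f_xx = 19*exp(-t/3 + 3*x/2)/24 and diffusion = f_x = 3*exp(-t/3 + 3*x/2)/2. Substituting x = B_t:
  d(exp(3*B_t/2 - t/3)) = (19*exp(3*B_t/2 - t/3)/24) dt + (3*exp(3*B_t/2 - t/3)/2) dB_t.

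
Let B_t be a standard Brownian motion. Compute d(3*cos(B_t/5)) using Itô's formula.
d(3*cos(B_t/5)) = (-3*cos(B_t/5)/50) dt + (-3*sin(B_t/5)/5) dB_t

Itô's formula for f(B_t) gives d f(B_t) = f'(B_t) dB_t + (1/2) f''(B_t) dt. Compute derivatives of f(x) = 3*cos(x/5):
  f'(x)  = -3*sin(x/5)/5
  f''(x) = -3*cos(x/5)/25
Substitute x = B_t and multiply the f'' term by 1/2:
  drift     = (1/2) * (-3*cos(x/5)/25) evaluated at B_t = -3*cos(B_t/5)/50
  diffusion = (-3*sin(x/5)/5) evaluated at B_t = -3*sin(B_t/5)/5
Therefore d(3*cos(B_t/5)) = (-3*cos(B_t/5)/50) dt + (-3*sin(B_t/5)/5) dB_t.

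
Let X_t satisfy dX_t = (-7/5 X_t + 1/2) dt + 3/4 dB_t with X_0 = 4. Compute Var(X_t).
Var(X_t) = 45/224 - 45*exp(-14*t/5)/224

The variance V(t) = Var(X_t) satisfies V'(t) = 2 a V(t) + c^2 with V(0) = 0 (drift coefficient is linear in X, diffusion is constant). With a = -7/5, c = 3/4, the solution is
  V(t) = (c^2 / (2 a)) * (exp(2 a t) - 1)
       = ((3/4)^2 / (2*(-7/5))) * (exp((-14/5) t) - 1)
       = 45/224 - 45*exp(-14*t/5)/224.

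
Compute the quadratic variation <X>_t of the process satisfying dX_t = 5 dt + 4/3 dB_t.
<X>_t = 16*t/9

For an Itô process dX_t = a(t) dt + b(t) dB_t, the quadratic variation is <X>_t = int_0^t b(s)^2 ds (the drift term does not contribute). Here b(s) = 4/3, so
  b(s)^2 = 16/9.
Integrating from 0 to t:
  <X>_t = int_0^t (16/9) ds = 16*t/9.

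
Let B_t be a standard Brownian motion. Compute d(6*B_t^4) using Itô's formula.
d(6*B_t^4) = (36*B_t^2) dt + (24*B_t^3) dB_t

Itô's formula for f(B_t) gives d f(B_t) = f'(B_t) dB_t + (1/2) f''(B_t) dt. Compute derivatives of f(x) = 6*x^4:
  f'(x)  = 24*x^3
  f''(x) = 72*x^2
Substitute x = B_t and multiply the f'' term by 1/2:
  drift     = (1/2) * (72*x^2) evaluated at B_t = 36*B_t^2
  diffusion = (24*x^3) evaluated at B_t = 24*B_t^3
Therefore d(6*B_t^4) = (36*B_t^2) dt + (24*B_t^3) dB_t.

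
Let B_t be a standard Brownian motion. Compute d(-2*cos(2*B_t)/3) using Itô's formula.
d(-2*cos(2*B_t)/3) = (4*cos(2*B_t)/3) dt + (4*sin(2*B_t)/3) dB_t

Itô's formula for f(B_t) gives d f(B_t) = f'(B_t) dB_t + (1/2) f''(B_t) dt. Compute derivatives of f(x) = -2*cos(2*x)/3:
  f'(x)  = 4*sin(2*x)/3
  f''(x) = 8*cos(2*x)/3
Substitute x = B_t and multiply the f'' term by 1/2:
  drift     = (1/2) * (8*cos(2*x)/3) evaluated at B_t = 4*cos(2*B_t)/3
  diffusion = (4*sin(2*x)/3) evaluated at B_t = 4*sin(2*B_t)/3
Therefore d(-2*cos(2*B_t)/3) = (4*cos(2*B_t)/3) dt + (4*sin(2*B_t)/3) dB_t.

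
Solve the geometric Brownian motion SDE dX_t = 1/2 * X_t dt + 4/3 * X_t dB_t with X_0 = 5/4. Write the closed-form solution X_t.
X_t = 5/4 * exp((-7/18) * t + (4/3) * B_t)

For GBM dX = mu X dt + sigma X dB with X_0 = x_0, apply Itô to Y = log X: dY = (mu - sigma^2/2) dt + sigma dB, so Y_t = log(x_0) + (mu - sigma^2/2) t + sigma B_t and hence X_t = x_0 * exp((mu - sigma^2/2) t + sigma B_t).
With mu = 1/2, sigma = 4/3, x_0 = 5/4, this gives:
  X_t = 5/4 * exp((-7/18) * t + (4/3) * B_t).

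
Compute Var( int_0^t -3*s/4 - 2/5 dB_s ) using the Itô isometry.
Var = t*(75*t^2 + 120*t + 64)/400

The Itô integral of a deterministic integrand f(s) has mean 0 because each increment f(s) * (B_{s+ds} - B_s) has mean 0. By the Itô isometry:
  Var( int_0^t f(s) dB_s ) = E[ (int_0^t f(s) dB_s)^2 ] = int_0^t f(s)^2 ds.
Here f(s) = -3*s/4 - 2/5, so f(s)^2 = (15*s + 8)^2/400. Integrate:
  int_0^t ((15*s + 8)^2/400) ds = t*(75*t^2 + 120*t + 64)/400.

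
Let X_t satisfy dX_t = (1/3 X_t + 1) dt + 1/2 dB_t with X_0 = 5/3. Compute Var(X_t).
Var(X_t) = 3*exp(2*t/3)/8 - 3/8

The variance V(t) = Var(X_t) satisfies V'(t) = 2 a V(t) + c^2 with V(0) = 0 (drift coefficient is linear in X, diffusion is constant). With a = 1/3, c = 1/2, the solution is
  V(t) = (c^2 / (2 a)) * (exp(2 a t) - 1)
       = ((1/2)^2 / (2*(1/3))) * (exp((2/3) t) - 1)
       = 3*exp(2*t/3)/8 - 3/8.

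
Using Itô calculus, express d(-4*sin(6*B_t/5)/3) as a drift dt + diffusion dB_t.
d(-4*sin(6*B_t/5)/3) = (24*sin(6*B_t/5)/25) dt + (-8*cos(6*B_t/5)/5) dB_t

Itô's formula for f(B_t) gives d f(B_t) = f'(B_t) dB_t + (1/2) f''(B_t) dt. Compute derivatives of f(x) = -4*sin(6*x/5)/3:
  f'(x)  = -8*cos(6*x/5)/5
  f''(x) = 48*sin(6*x/5)/25
Substitute x = B_t and multiply the f'' term by 1/2:
  drift     = (1/2) * (48*sin(6*x/5)/25) evaluated at B_t = 24*sin(6*B_t/5)/25
  diffusion = (-8*cos(6*x/5)/5) evaluated at B_t = -8*cos(6*B_t/5)/5
Therefore d(-4*sin(6*B_t/5)/3) = (24*sin(6*B_t/5)/25) dt + (-8*cos(6*B_t/5)/5) dB_t.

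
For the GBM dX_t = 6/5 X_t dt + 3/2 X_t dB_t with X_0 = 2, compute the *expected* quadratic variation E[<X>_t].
E[<X>_t] = 60*exp(93*t/20)/31 - 60/31

<X>_t = int_0^t ((3/2) * X_s)^2 ds. Taking expectation inside the integral: E[<X>_t] = (3/2)^2 * int_0^t E[X_s^2] ds. For GBM, E[X_s^2] = x_0^2 * exp((2 mu + sigma^2) s). Integrating:
  E[<X>_t] = (3/2)^2 * 2^2 * (exp((2*(6/5) + (3/2)^2) t) - 1) / (2*(6/5) + (3/2)^2)
           = (3/2)^2 * 2^2 * (exp((93/20) t) - 1) / (93/20) = 60*exp(93*t/20)/31 - 60/31.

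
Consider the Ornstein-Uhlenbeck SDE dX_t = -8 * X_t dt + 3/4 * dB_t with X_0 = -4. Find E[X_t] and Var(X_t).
E[X_t] = -4*exp(-8*t); Var(X_t) = 9/256 - 9*exp(-16*t)/256

The OU SDE dX = -theta X dt + sigma dB admits the integrating factor exp(theta t): d(exp(theta t) X_t) = sigma exp(theta t) dB_t. Integrating from 0 to t:
  X_t = x_0 * exp(-theta t) + sigma * int_0^t exp(-theta (t-s)) dB_s.
The Itô integral has mean 0 and (by the Itô isometry) variance sigma^2 * int_0^t exp(-2 theta (t - s)) ds = sigma^2 * (1 - exp(-2 theta t)) / (2 theta).
With theta = 8, sigma = 3/4, x_0 = -4:
  E[X_t] = -4 * exp(-8 t) = -4*exp(-8*t)
  Var(X_t) = (3/4)^2 * (1 - exp(-2*8 t)) / (2 * 8) = 9/256 - 9*exp(-16*t)/256.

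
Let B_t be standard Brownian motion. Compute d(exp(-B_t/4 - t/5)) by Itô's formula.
d(exp(-B_t/4 - t/5)) = (-27*exp(-B_t/4 - t/5)/160) dt + (-exp(-B_t/4 - t/5)/4) dB_t

Itô's formula for f(t, x): d f(t, B_t) = (f_t + (1/2) f_xx) dt + f_x dB_t. Compute partials of f(t, x) = exp(-t/5 - x/4):
  f_t(t,x)  = -exp(-t/5 - x/4)/5
  f_x(t,x)  = -exp(-t/5 - x/4)/4
  f_xx(t,x) = exp(-t/5 - x/4)/16
Assemble drift = f_t + (1/2) f_xx = -27*exp(-t/5 - x/4)/160 and diffusion = f_x = -exp(-t/5 - x/4)/4. Substituting x = B_t:
  d(exp(-B_t/4 - t/5)) = (-27*exp(-B_t/4 - t/5)/160) dt + (-exp(-B_t/4 - t/5)/4) dB_t.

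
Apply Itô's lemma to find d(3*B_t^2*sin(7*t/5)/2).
d(3*B_t^2*sin(7*t/5)/2) = (21*B_t^2*cos(7*t/5)/10 + 3*sin(7*t/5)/2) dt + (3*B_t*sin(7*t/5)) dB_t

Itô's formula for f(t, x): d f(t, B_t) = (f_t + (1/2) f_xx) dt + f_x dB_t. Compute partials of f(t, x) = 3*x^2*sin(7*t/5)/2:
  f_t(t,x)  = 21*x^2*cos(7*t/5)/10
  f_x(t,x)  = 3*x*sin(7*t/5)
  f_xx(t,x) = 3*sin(7*t/5)
Assemble drift = f_t + (1/2) f_xx = 21*x^2*cos(7*t/5)/10 + 3*sin(7*t/5)/2 and diffusion = f_x = 3*x*sin(7*t/5). Substituting x = B_t:
  d(3*B_t^2*sin(7*t/5)/2) = (21*B_t^2*cos(7*t/5)/10 + 3*sin(7*t/5)/2) dt + (3*B_t*sin(7*t/5)) dB_t.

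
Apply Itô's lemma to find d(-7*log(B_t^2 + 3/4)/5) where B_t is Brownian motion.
d(-7*log(B_t^2 + 3/4)/5) = (28*(4*B_t^2 - 3)/(5*(4*B_t^2 + 3)^2)) dt + (-56*B_t/(20*B_t^2 + 15)) dB_t

Itô's formula for f(B_t) gives d f(B_t) = f'(B_t) dB_t + (1/2) f''(B_t) dt. Compute derivatives of f(x) = -7*log(x^2 + 3/4)/5:
  f'(x)  = -56*x/(20*x^2 + 15)
  f''(x) = 56*(4*x^2 - 3)/(5*(4*x^2 + 3)^2)
Substitute x = B_t and multiply the f'' term by 1/2:
  drift     = (1/2) * (56*(4*x^2 - 3)/(5*(4*x^2 + 3)^2)) evaluated at B_t = 28*(4*B_t^2 - 3)/(5*(4*B_t^2 + 3)^2)
  diffusion = (-56*x/(20*x^2 + 15)) evaluated at B_t = -56*B_t/(20*B_t^2 + 15)
Therefore d(-7*log(B_t^2 + 3/4)/5) = (28*(4*B_t^2 - 3)/(5*(4*B_t^2 + 3)^2)) dt + (-56*B_t/(20*B_t^2 + 15)) dB_t.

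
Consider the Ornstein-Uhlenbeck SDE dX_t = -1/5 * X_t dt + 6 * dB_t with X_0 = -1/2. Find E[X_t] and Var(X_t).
E[X_t] = -exp(-t/5)/2; Var(X_t) = 90 - 90*exp(-2*t/5)

The OU SDE dX = -theta X dt + sigma dB admits the integrating factor exp(theta t): d(exp(theta t) X_t) = sigma exp(theta t) dB_t. Integrating from 0 to t:
  X_t = x_0 * exp(-theta t) + sigma * int_0^t exp(-theta (t-s)) dB_s.
The Itô integral has mean 0 and (by the Itô isometry) variance sigma^2 * int_0^t exp(-2 theta (t - s)) ds = sigma^2 * (1 - exp(-2 theta t)) / (2 theta).
With theta = 1/5, sigma = 6, x_0 = -1/2:
  E[X_t] = -1/2 * exp(-1/5 t) = -exp(-t/5)/2
  Var(X_t) = (6)^2 * (1 - exp(-2*1/5 t)) / (2 * 1/5) = 90 - 90*exp(-2*t/5).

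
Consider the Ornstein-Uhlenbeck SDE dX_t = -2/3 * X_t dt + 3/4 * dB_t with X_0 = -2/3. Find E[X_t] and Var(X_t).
E[X_t] = -2*exp(-2*t/3)/3; Var(X_t) = 27/64 - 27*exp(-4*t/3)/64

The OU SDE dX = -theta X dt + sigma dB admits the integrating factor exp(theta t): d(exp(theta t) X_t) = sigma exp(theta t) dB_t. Integrating from 0 to t:
  X_t = x_0 * exp(-theta t) + sigma * int_0^t exp(-theta (t-s)) dB_s.
The Itô integral has mean 0 and (by the Itô isometry) variance sigma^2 * int_0^t exp(-2 theta (t - s)) ds = sigma^2 * (1 - exp(-2 theta t)) / (2 theta).
With theta = 2/3, sigma = 3/4, x_0 = -2/3:
  E[X_t] = -2/3 * exp(-2/3 t) = -2*exp(-2*t/3)/3
  Var(X_t) = (3/4)^2 * (1 - exp(-2*2/3 t)) / (2 * 2/3) = 27/64 - 27*exp(-4*t/3)/64.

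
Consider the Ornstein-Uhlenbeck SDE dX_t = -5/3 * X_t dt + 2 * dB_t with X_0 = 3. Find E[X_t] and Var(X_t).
E[X_t] = 3*exp(-5*t/3); Var(X_t) = 6/5 - 6*exp(-10*t/3)/5

The OU SDE dX = -theta X dt + sigma dB admits the integrating factor exp(theta t): d(exp(theta t) X_t) = sigma exp(theta t) dB_t. Integrating from 0 to t:
  X_t = x_0 * exp(-theta t) + sigma * int_0^t exp(-theta (t-s)) dB_s.
The Itô integral has mean 0 and (by the Itô isometry) variance sigma^2 * int_0^t exp(-2 theta (t - s)) ds = sigma^2 * (1 - exp(-2 theta t)) / (2 theta).
With theta = 5/3, sigma = 2, x_0 = 3:
  E[X_t] = 3 * exp(-5/3 t) = 3*exp(-5*t/3)
  Var(X_t) = (2)^2 * (1 - exp(-2*5/3 t)) / (2 * 5/3) = 6/5 - 6*exp(-10*t/3)/5.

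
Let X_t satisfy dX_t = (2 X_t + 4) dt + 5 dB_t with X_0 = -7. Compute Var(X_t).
Var(X_t) = 25*exp(4*t)/4 - 25/4

The variance V(t) = Var(X_t) satisfies V'(t) = 2 a V(t) + c^2 with V(0) = 0 (drift coefficient is linear in X, diffusion is constant). With a = 2, c = 5, the solution is
  V(t) = (c^2 / (2 a)) * (exp(2 a t) - 1)
       = (5^2 / (2*2)) * (exp(4 t) - 1)
       = 25*exp(4*t)/4 - 25/4.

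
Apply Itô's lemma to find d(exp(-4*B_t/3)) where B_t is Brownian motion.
d(exp(-4*B_t/3)) = (8*exp(-4*B_t/3)/9) dt + (-4*exp(-4*B_t/3)/3) dB_t

Itô's formula for f(B_t) gives d f(B_t) = f'(B_t) dB_t + (1/2) f''(B_t) dt. Compute derivatives of f(x) = exp(-4*x/3):
  f'(x)  = -4*exp(-4*x/3)/3
  f''(x) = 16*exp(-4*x/3)/9
Substitute x = B_t and multiply the f'' term by 1/2:
  drift     = (1/2) * (16*exp(-4*x/3)/9) evaluated at B_t = 8*exp(-4*B_t/3)/9
  diffusion = (-4*exp(-4*x/3)/3) evaluated at B_t = -4*exp(-4*B_t/3)/3
Therefore d(exp(-4*B_t/3)) = (8*exp(-4*B_t/3)/9) dt + (-4*exp(-4*B_t/3)/3) dB_t.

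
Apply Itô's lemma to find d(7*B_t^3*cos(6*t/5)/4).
d(7*B_t^3*cos(6*t/5)/4) = (21*B_t*(-2*B_t^2*sin(6*t/5) + 5*cos(6*t/5))/20) dt + (21*B_t^2*cos(6*t/5)/4) dB_t

Itô's formula for f(t, x): d f(t, B_t) = (f_t + (1/2) f_xx) dt + f_x dB_t. Compute partials of f(t, x) = 7*x^3*cos(6*t/5)/4:
  f_t(t,x)  = -21*x^3*sin(6*t/5)/10
  f_x(t,x)  = 21*x^2*cos(6*t/5)/4
  f_xx(t,x) = 21*x*cos(6*t/5)/2
Assemble drift = f_t + (1/2) f_xx = 21*x*(-2*x^2*sin(6*t/5) + 5*cos(6*t/5))/20 and diffusion = f_x = 21*x^2*cos(6*t/5)/4. Substituting x = B_t:
  d(7*B_t^3*cos(6*t/5)/4) = (21*B_t*(-2*B_t^2*sin(6*t/5) + 5*cos(6*t/5))/20) dt + (21*B_t^2*cos(6*t/5)/4) dB_t.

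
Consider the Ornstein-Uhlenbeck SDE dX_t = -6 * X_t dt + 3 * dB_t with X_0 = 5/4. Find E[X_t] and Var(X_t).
E[X_t] = 5*exp(-6*t)/4; Var(X_t) = 3/4 - 3*exp(-12*t)/4

The OU SDE dX = -theta X dt + sigma dB admits the integrating factor exp(theta t): d(exp(theta t) X_t) = sigma exp(theta t) dB_t. Integrating from 0 to t:
  X_t = x_0 * exp(-theta t) + sigma * int_0^t exp(-theta (t-s)) dB_s.
The Itô integral has mean 0 and (by the Itô isometry) variance sigma^2 * int_0^t exp(-2 theta (t - s)) ds = sigma^2 * (1 - exp(-2 theta t)) / (2 theta).
With theta = 6, sigma = 3, x_0 = 5/4:
  E[X_t] = 5/4 * exp(-6 t) = 5*exp(-6*t)/4
  Var(X_t) = (3)^2 * (1 - exp(-2*6 t)) / (2 * 6) = 3/4 - 3*exp(-12*t)/4.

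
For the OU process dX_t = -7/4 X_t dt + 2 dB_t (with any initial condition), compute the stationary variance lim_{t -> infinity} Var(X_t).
lim Var(X_t) = 8/7

The OU SDE dX = -theta X dt + sigma dB admits the integrating factor exp(theta t): d(exp(theta t) X_t) = sigma exp(theta t) dB_t. Integrating from 0 to t gives X_t = x_0 * exp(-theta t) + sigma * int_0^t exp(-theta (t-s)) dB_s for any initial x_0. The Itô integral has variance (by the Itô isometry) sigma^2 * int_0^t exp(-2 theta (t - s)) ds = sigma^2 * (1 - exp(-2 theta t)) / (2 theta), independent of x_0.
With theta = 7/4, sigma = 2:
  Var(X_t) = (2)^2 * (1 - exp(-2*7/4 t)) / (2 * 7/4) = 8/7 - 8*exp(-7*t/2)/7.
As t -> infinity, exp(-2*7/4 t) -> 0, so the stationary variance is sigma^2 / (2 theta) = 8/7.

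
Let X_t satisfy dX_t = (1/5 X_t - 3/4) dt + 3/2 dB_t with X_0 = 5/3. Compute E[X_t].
E[X_t] = 15/4 - 25*exp(t/5)/12

Taking expectations and using E[dB_t] = 0, the mean m(t) = E[X_t] satisfies the ODE m'(t) = a m(t) + b with m(0) = x_0. With a = 1/5, b = -3/4, x_0 = 5/3, the solution is
  m(t) = x_0 * exp(a t) + (b/a) * (exp(a t) - 1)
       = (5/3) * exp((1/5) t) + ((-3/4)/(1/5)) * (exp((1/5) t) - 1)
       = 15/4 - 25*exp(t/5)/12.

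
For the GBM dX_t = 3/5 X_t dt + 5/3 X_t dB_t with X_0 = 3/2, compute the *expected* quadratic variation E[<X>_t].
E[<X>_t] = 1125*exp(179*t/45)/716 - 1125/716

<X>_t = int_0^t ((5/3) * X_s)^2 ds. Taking expectation inside the integral: E[<X>_t] = (5/3)^2 * int_0^t E[X_s^2] ds. For GBM, E[X_s^2] = x_0^2 * exp((2 mu + sigma^2) s). Integrating:
  E[<X>_t] = (5/3)^2 * (3/2)^2 * (exp((2*(3/5) + (5/3)^2) t) - 1) / (2*(3/5) + (5/3)^2)
           = (5/3)^2 * (3/2)^2 * (exp((179/45) t) - 1) / (179/45) = 1125*exp(179*t/45)/716 - 1125/716.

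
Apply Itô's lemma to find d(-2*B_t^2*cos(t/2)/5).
d(-2*B_t^2*cos(t/2)/5) = (B_t^2*sin(t/2)/5 - 2*cos(t/2)/5) dt + (-4*B_t*cos(t/2)/5) dB_t

Itô's formula for f(t, x): d f(t, B_t) = (f_t + (1/2) f_xx) dt + f_x dB_t. Compute partials of f(t, x) = -2*x^2*cos(t/2)/5:
  f_t(t,x)  = x^2*sin(t/2)/5
  f_x(t,x)  = -4*x*cos(t/2)/5
  f_xx(t,x) = -4*cos(t/2)/5
Assemble drift = f_t + (1/2) f_xx = x^2*sin(t/2)/5 - 2*cos(t/2)/5 and diffusion = f_x = -4*x*cos(t/2)/5. Substituting x = B_t:
  d(-2*B_t^2*cos(t/2)/5) = (B_t^2*sin(t/2)/5 - 2*cos(t/2)/5) dt + (-4*B_t*cos(t/2)/5) dB_t.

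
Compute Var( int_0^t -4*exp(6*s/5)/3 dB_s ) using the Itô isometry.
Var = 20*exp(12*t/5)/27 - 20/27

The Itô integral of a deterministic integrand f(s) has mean 0 because each increment f(s) * (B_{s+ds} - B_s) has mean 0. By the Itô isometry:
  Var( int_0^t f(s) dB_s ) = E[ (int_0^t f(s) dB_s)^2 ] = int_0^t f(s)^2 ds.
Here f(s) = -4*exp(6*s/5)/3, so f(s)^2 = 16*exp(12*s/5)/9. Integrate:
  int_0^t (16*exp(12*s/5)/9) ds = 20*exp(12*t/5)/27 - 20/27.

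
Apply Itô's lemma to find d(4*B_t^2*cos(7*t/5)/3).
d(4*B_t^2*cos(7*t/5)/3) = (-28*B_t^2*sin(7*t/5)/15 + 4*cos(7*t/5)/3) dt + (8*B_t*cos(7*t/5)/3) dB_t

Itô's formula for f(t, x): d f(t, B_t) = (f_t + (1/2) f_xx) dt + f_x dB_t. Compute partials of f(t, x) = 4*x^2*cos(7*t/5)/3:
  f_t(t,x)  = -28*x^2*sin(7*t/5)/15
  f_x(t,x)  = 8*x*cos(7*t/5)/3
  f_xx(t,x) = 8*cos(7*t/5)/3
Assemble drift = f_t + (1/2) f_xx = -28*x^2*sin(7*t/5)/15 + 4*cos(7*t/5)/3 and diffusion = f_x = 8*x*cos(7*t/5)/3. Substituting x = B_t:
  d(4*B_t^2*cos(7*t/5)/3) = (-28*B_t^2*sin(7*t/5)/15 + 4*cos(7*t/5)/3) dt + (8*B_t*cos(7*t/5)/3) dB_t.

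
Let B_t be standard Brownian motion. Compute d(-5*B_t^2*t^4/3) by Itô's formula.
d(-5*B_t^2*t^4/3) = (5*t^3*(-4*B_t^2 - t)/3) dt + (-10*B_t*t^4/3) dB_t

Itô's formula for f(t, x): d f(t, B_t) = (f_t + (1/2) f_xx) dt + f_x dB_t. Compute partials of f(t, x) = -5*t^4*x^2/3:
  f_t(t,x)  = -20*t^3*x^2/3
  f_x(t,x)  = -10*t^4*x/3
  f_xx(t,x) = -10*t^4/3
Assemble drift = f_t + (1/2) f_xx = 5*t^3*(-t - 4*x^2)/3 and diffusion = f_x = -10*t^4*x/3. Substituting x = B_t:
  d(-5*B_t^2*t^4/3) = (5*t^3*(-4*B_t^2 - t)/3) dt + (-10*B_t*t^4/3) dB_t.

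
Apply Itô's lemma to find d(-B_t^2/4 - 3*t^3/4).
d(-B_t^2/4 - 3*t^3/4) = (-9*t^2/4 - 1/4) dt + (-B_t/2) dB_t

Itô's formula for f(t, x): d f(t, B_t) = (f_t + (1/2) f_xx) dt + f_x dB_t. Compute partials of f(t, x) = -3*t^3/4 - x^2/4:
  f_t(t,x)  = -9*t^2/4
  f_x(t,x)  = -x/2
  f_xx(t,x) = -1/2
Assemble drift = f_t + (1/2) f_xx = -9*t^2/4 - 1/4 and diffusion = f_x = -x/2. Substituting x = B_t:
  d(-B_t^2/4 - 3*t^3/4) = (-9*t^2/4 - 1/4) dt + (-B_t/2) dB_t.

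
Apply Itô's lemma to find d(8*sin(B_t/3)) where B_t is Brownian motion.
d(8*sin(B_t/3)) = (-4*sin(B_t/3)/9) dt + (8*cos(B_t/3)/3) dB_t

Itô's formula for f(B_t) gives d f(B_t) = f'(B_t) dB_t + (1/2) f''(B_t) dt. Compute derivatives of f(x) = 8*sin(x/3):
  f'(x)  = 8*cos(x/3)/3
  f''(x) = -8*sin(x/3)/9
Substitute x = B_t and multiply the f'' term by 1/2:
  drift     = (1/2) * (-8*sin(x/3)/9) evaluated at B_t = -4*sin(B_t/3)/9
  diffusion = (8*cos(x/3)/3) evaluated at B_t = 8*cos(B_t/3)/3
Therefore d(8*sin(B_t/3)) = (-4*sin(B_t/3)/9) dt + (8*cos(B_t/3)/3) dB_t.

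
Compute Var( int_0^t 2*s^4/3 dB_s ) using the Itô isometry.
Var = 4*t^9/81

The Itô integral of a deterministic integrand f(s) has mean 0 because each increment f(s) * (B_{s+ds} - B_s) has mean 0. By the Itô isometry:
  Var( int_0^t f(s) dB_s ) = E[ (int_0^t f(s) dB_s)^2 ] = int_0^t f(s)^2 ds.
Here f(s) = 2*s^4/3, so f(s)^2 = 4*s^8/9. Integrate:
  int_0^t (4*s^8/9) ds = 4*t^9/81.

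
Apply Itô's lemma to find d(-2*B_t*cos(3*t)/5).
d(-2*B_t*cos(3*t)/5) = (6*B_t*sin(3*t)/5) dt + (-2*cos(3*t)/5) dB_t

Itô's formula for f(t, x): d f(t, B_t) = (f_t + (1/2) f_xx) dt + f_x dB_t. Compute partials of f(t, x) = -2*x*cos(3*t)/5:
  f_t(t,x)  = 6*x*sin(3*t)/5
  f_x(t,x)  = -2*cos(3*t)/5
  f_xx(t,x) = 0
Assemble drift = f_t + (1/2) f_xx = 6*x*sin(3*t)/5 and diffusion = f_x = -2*cos(3*t)/5. Substituting x = B_t:
  d(-2*B_t*cos(3*t)/5) = (6*B_t*sin(3*t)/5) dt + (-2*cos(3*t)/5) dB_t.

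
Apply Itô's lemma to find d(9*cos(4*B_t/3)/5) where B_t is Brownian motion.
d(9*cos(4*B_t/3)/5) = (-8*cos(4*B_t/3)/5) dt + (-12*sin(4*B_t/3)/5) dB_t

Itô's formula for f(B_t) gives d f(B_t) = f'(B_t) dB_t + (1/2) f''(B_t) dt. Compute derivatives of f(x) = 9*cos(4*x/3)/5:
  f'(x)  = -12*sin(4*x/3)/5
  f''(x) = -16*cos(4*x/3)/5
Substitute x = B_t and multiply the f'' term by 1/2:
  drift     = (1/2) * (-16*cos(4*x/3)/5) evaluated at B_t = -8*cos(4*B_t/3)/5
  diffusion = (-12*sin(4*x/3)/5) evaluated at B_t = -12*sin(4*B_t/3)/5
Therefore d(9*cos(4*B_t/3)/5) = (-8*cos(4*B_t/3)/5) dt + (-12*sin(4*B_t/3)/5) dB_t.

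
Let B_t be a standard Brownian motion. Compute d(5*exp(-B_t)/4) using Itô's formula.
d(5*exp(-B_t)/4) = (5*exp(-B_t)/8) dt + (-5*exp(-B_t)/4) dB_t

Itô's formula for f(B_t) gives d f(B_t) = f'(B_t) dB_t + (1/2) f''(B_t) dt. Compute derivatives of f(x) = 5*exp(-x)/4:
  f'(x)  = -5*exp(-x)/4
  f''(x) = 5*exp(-x)/4
Substitute x = B_t and multiply the f'' term by 1/2:
  drift     = (1/2) * (5*exp(-x)/4) evaluated at B_t = 5*exp(-B_t)/8
  diffusion = (-5*exp(-x)/4) evaluated at B_t = -5*exp(-B_t)/4
Therefore d(5*exp(-B_t)/4) = (5*exp(-B_t)/8) dt + (-5*exp(-B_t)/4) dB_t.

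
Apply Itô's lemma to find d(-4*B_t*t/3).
d(-4*B_t*t/3) = (-4*B_t/3) dt + (-4*t/3) dB_t

Itô's formula for f(t, x): d f(t, B_t) = (f_t + (1/2) f_xx) dt + f_x dB_t. Compute partials of f(t, x) = -4*t*x/3:
  f_t(t,x)  = -4*x/3
  f_x(t,x)  = -4*t/3
  f_xx(t,x) = 0
Assemble drift = f_t + (1/2) f_xx = -4*x/3 and diffusion = f_x = -4*t/3. Substituting x = B_t:
  d(-4*B_t*t/3) = (-4*B_t/3) dt + (-4*t/3) dB_t.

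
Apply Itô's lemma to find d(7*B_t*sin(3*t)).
d(7*B_t*sin(3*t)) = (21*B_t*cos(3*t)) dt + (7*sin(3*t)) dB_t

Itô's formula for f(t, x): d f(t, B_t) = (f_t + (1/2) f_xx) dt + f_x dB_t. Compute partials of f(t, x) = 7*x*sin(3*t):
  f_t(t,x)  = 21*x*cos(3*t)
  f_x(t,x)  = 7*sin(3*t)
  f_xx(t,x) = 0
Assemble drift = f_t + (1/2) f_xx = 21*x*cos(3*t) and diffusion = f_x = 7*sin(3*t). Substituting x = B_t:
  d(7*B_t*sin(3*t)) = (21*B_t*cos(3*t)) dt + (7*sin(3*t)) dB_t.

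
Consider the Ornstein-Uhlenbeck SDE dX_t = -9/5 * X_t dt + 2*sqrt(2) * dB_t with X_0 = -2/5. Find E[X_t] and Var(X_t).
E[X_t] = -2*exp(-9*t/5)/5; Var(X_t) = 20/9 - 20*exp(-18*t/5)/9

The OU SDE dX = -theta X dt + sigma dB admits the integrating factor exp(theta t): d(exp(theta t) X_t) = sigma exp(theta t) dB_t. Integrating from 0 to t:
  X_t = x_0 * exp(-theta t) + sigma * int_0^t exp(-theta (t-s)) dB_s.
The Itô integral has mean 0 and (by the Itô isometry) variance sigma^2 * int_0^t exp(-2 theta (t - s)) ds = sigma^2 * (1 - exp(-2 theta t)) / (2 theta).
With theta = 9/5, sigma = 2*sqrt(2), x_0 = -2/5:
  E[X_t] = -2/5 * exp(-9/5 t) = -2*exp(-9*t/5)/5
  Var(X_t) = (2*sqrt(2))^2 * (1 - exp(-2*9/5 t)) / (2 * 9/5) = 20/9 - 20*exp(-18*t/5)/9.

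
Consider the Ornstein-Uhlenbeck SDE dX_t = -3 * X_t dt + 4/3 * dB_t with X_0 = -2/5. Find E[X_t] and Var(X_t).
E[X_t] = -2*exp(-3*t)/5; Var(X_t) = 8/27 - 8*exp(-6*t)/27

The OU SDE dX = -theta X dt + sigma dB admits the integrating factor exp(theta t): d(exp(theta t) X_t) = sigma exp(theta t) dB_t. Integrating from 0 to t:
  X_t = x_0 * exp(-theta t) + sigma * int_0^t exp(-theta (t-s)) dB_s.
The Itô integral has mean 0 and (by the Itô isometry) variance sigma^2 * int_0^t exp(-2 theta (t - s)) ds = sigma^2 * (1 - exp(-2 theta t)) / (2 theta).
With theta = 3, sigma = 4/3, x_0 = -2/5:
  E[X_t] = -2/5 * exp(-3 t) = -2*exp(-3*t)/5
  Var(X_t) = (4/3)^2 * (1 - exp(-2*3 t)) / (2 * 3) = 8/27 - 8*exp(-6*t)/27.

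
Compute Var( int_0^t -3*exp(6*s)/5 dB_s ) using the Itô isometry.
Var = 3*exp(12*t)/100 - 3/100

The Itô integral of a deterministic integrand f(s) has mean 0 because each increment f(s) * (B_{s+ds} - B_s) has mean 0. By the Itô isometry:
  Var( int_0^t f(s) dB_s ) = E[ (int_0^t f(s) dB_s)^2 ] = int_0^t f(s)^2 ds.
Here f(s) = -3*exp(6*s)/5, so f(s)^2 = 9*exp(12*s)/25. Integrate:
  int_0^t (9*exp(12*s)/25) ds = 3*exp(12*t)/100 - 3/100.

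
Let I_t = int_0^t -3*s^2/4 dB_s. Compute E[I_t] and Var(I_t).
E[I_t] = 0; Var(I_t) = 9*t^5/80

The Itô integral of a deterministic integrand f(s) has mean 0 because each increment f(s) * (B_{s+ds} - B_s) has mean 0. By the Itô isometry:
  Var( int_0^t f(s) dB_s ) = E[ (int_0^t f(s) dB_s)^2 ] = int_0^t f(s)^2 ds.
Here f(s) = -3*s^2/4, so f(s)^2 = 9*s^4/16. Integrate:
  int_0^t (9*s^4/16) ds = 9*t^5/80.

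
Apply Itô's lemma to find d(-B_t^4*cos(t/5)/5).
d(-B_t^4*cos(t/5)/5) = (B_t^2*(B_t^2*sin(t/5) - 30*cos(t/5))/25) dt + (-4*B_t^3*cos(t/5)/5) dB_t

Itô's formula for f(t, x): d f(t, B_t) = (f_t + (1/2) f_xx) dt + f_x dB_t. Compute partials of f(t, x) = -x^4*cos(t/5)/5:
  f_t(t,x)  = x^4*sin(t/5)/25
  f_x(t,x)  = -4*x^3*cos(t/5)/5
  f_xx(t,x) = -12*x^2*cos(t/5)/5
Assemble drift = f_t + (1/2) f_xx = x^2*(x^2*sin(t/5) - 30*cos(t/5))/25 and diffusion = f_x = -4*x^3*cos(t/5)/5. Substituting x = B_t:
  d(-B_t^4*cos(t/5)/5) = (B_t^2*(B_t^2*sin(t/5) - 30*cos(t/5))/25) dt + (-4*B_t^3*cos(t/5)/5) dB_t.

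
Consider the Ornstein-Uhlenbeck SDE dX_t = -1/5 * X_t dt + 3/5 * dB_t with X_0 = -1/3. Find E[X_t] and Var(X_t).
E[X_t] = -exp(-t/5)/3; Var(X_t) = 9/10 - 9*exp(-2*t/5)/10

The OU SDE dX = -theta X dt + sigma dB admits the integrating factor exp(theta t): d(exp(theta t) X_t) = sigma exp(theta t) dB_t. Integrating from 0 to t:
  X_t = x_0 * exp(-theta t) + sigma * int_0^t exp(-theta (t-s)) dB_s.
The Itô integral has mean 0 and (by the Itô isometry) variance sigma^2 * int_0^t exp(-2 theta (t - s)) ds = sigma^2 * (1 - exp(-2 theta t)) / (2 theta).
With theta = 1/5, sigma = 3/5, x_0 = -1/3:
  E[X_t] = -1/3 * exp(-1/5 t) = -exp(-t/5)/3
  Var(X_t) = (3/5)^2 * (1 - exp(-2*1/5 t)) / (2 * 1/5) = 9/10 - 9*exp(-2*t/5)/10.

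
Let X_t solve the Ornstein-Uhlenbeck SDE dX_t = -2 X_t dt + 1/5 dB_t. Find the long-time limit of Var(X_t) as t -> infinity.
lim Var(X_t) = 1/100

The OU SDE dX = -theta X dt + sigma dB admits the integrating factor exp(theta t): d(exp(theta t) X_t) = sigma exp(theta t) dB_t. Integrating from 0 to t gives X_t = x_0 * exp(-theta t) + sigma * int_0^t exp(-theta (t-s)) dB_s for any initial x_0. The Itô integral has variance (by the Itô isometry) sigma^2 * int_0^t exp(-2 theta (t - s)) ds = sigma^2 * (1 - exp(-2 theta t)) / (2 theta), independent of x_0.
With theta = 2, sigma = 1/5:
  Var(X_t) = (1/5)^2 * (1 - exp(-2*2 t)) / (2 * 2) = 1/100 - exp(-4*t)/100.
As t -> infinity, exp(-2*2 t) -> 0, so the stationary variance is sigma^2 / (2 theta) = 1/100.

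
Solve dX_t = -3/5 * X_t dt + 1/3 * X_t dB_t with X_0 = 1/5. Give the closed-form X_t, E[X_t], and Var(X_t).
X_t = 1/5 * exp((-59/90) t + (1/3) B_t); E[X_t] = exp(-3*t/5)/5; Var(X_t) = (exp(t/9) - 1)*exp(-6*t/5)/25

For GBM dX = mu X dt + sigma X dB with X_0 = x_0, apply Itô to Y = log X: dY = (mu - sigma^2/2) dt + sigma dB, so Y_t = log(x_0) + (mu - sigma^2/2) t + sigma B_t and hence X_t = x_0 * exp((mu - sigma^2/2) t + sigma B_t).
With mu = -3/5, sigma = 1/3, x_0 = 1/5, this gives:
  X_t = 1/5 * exp((-59/90) * t + (1/3) * B_t).
Since sigma*B_t ~ Normal(0, sigma^2 t), E[exp(sigma*B_t)] = exp(sigma^2 t / 2); so E[X_t] = x_0 * exp((mu - sigma^2/2) t) * exp(sigma^2 t / 2) = x_0 * exp(mu t) = exp(-3*t/5)/5.
Var(X_t) = E[X_t^2] - (E[X_t])^2 = x_0^2 * exp(2 mu t) * (exp(sigma^2 t) - 1) = (exp(t/9) - 1)*exp(-6*t/5)/25.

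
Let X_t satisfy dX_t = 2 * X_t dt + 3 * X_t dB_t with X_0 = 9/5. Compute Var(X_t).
Var(X_t) = 81*(exp(9*t) - 1)*exp(4*t)/25

For GBM dX = mu X dt + sigma X dB with X_0 = x_0, apply Itô to Y = log X: dY = (mu - sigma^2/2) dt + sigma dB, so Y_t = log(x_0) + (mu - sigma^2/2) t + sigma B_t and hence X_t = x_0 * exp((mu - sigma^2/2) t + sigma B_t).
With mu = 2, sigma = 3, x_0 = 9/5, this gives:
  X_t = 9/5 * exp((-5/2) * t + (3) * B_t).
Since sigma*B_t ~ Normal(0, sigma^2 t), E[exp(sigma*B_t)] = exp(sigma^2 t / 2); so E[X_t] = x_0 * exp((mu - sigma^2/2) t) * exp(sigma^2 t / 2) = x_0 * exp(mu t) = 9*exp(2*t)/5.
Var(X_t) = E[X_t^2] - (E[X_t])^2 = x_0^2 * exp(2 mu t) * (exp(sigma^2 t) - 1) = 81*(exp(9*t) - 1)*exp(4*t)/25.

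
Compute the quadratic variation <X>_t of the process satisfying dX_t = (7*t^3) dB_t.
<X>_t = 7*t^7

For an Itô process dX_t = a(t) dt + b(t) dB_t, the quadratic variation is <X>_t = int_0^t b(s)^2 ds (the drift term does not contribute). Here b(s) = 7*s^3, so
  b(s)^2 = 49*s^6.
Integrating from 0 to t:
  <X>_t = int_0^t (49*s^6) ds = 7*t^7.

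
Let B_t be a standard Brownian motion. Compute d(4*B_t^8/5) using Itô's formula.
d(4*B_t^8/5) = (112*B_t^6/5) dt + (32*B_t^7/5) dB_t

Itô's formula for f(B_t) gives d f(B_t) = f'(B_t) dB_t + (1/2) f''(B_t) dt. Compute derivatives of f(x) = 4*x^8/5:
  f'(x)  = 32*x^7/5
  f''(x) = 224*x^6/5
Substitute x = B_t and multiply the f'' term by 1/2:
  drift     = (1/2) * (224*x^6/5) evaluated at B_t = 112*B_t^6/5
  diffusion = (32*x^7/5) evaluated at B_t = 32*B_t^7/5
Therefore d(4*B_t^8/5) = (112*B_t^6/5) dt + (32*B_t^7/5) dB_t.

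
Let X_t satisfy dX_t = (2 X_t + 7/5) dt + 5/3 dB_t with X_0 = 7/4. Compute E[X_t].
E[X_t] = 49*exp(2*t)/20 - 7/10

Taking expectations and using E[dB_t] = 0, the mean m(t) = E[X_t] satisfies the ODE m'(t) = a m(t) + b with m(0) = x_0. With a = 2, b = 7/5, x_0 = 7/4, the solution is
  m(t) = x_0 * exp(a t) + (b/a) * (exp(a t) - 1)
       = (7/4) * exp(2 t) + ((7/5)/2) * (exp(2 t) - 1)
       = 49*exp(2*t)/20 - 7/10.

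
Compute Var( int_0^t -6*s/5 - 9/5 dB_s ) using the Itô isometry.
Var = 3*t*(4*t^2 + 18*t + 27)/25

The Itô integral of a deterministic integrand f(s) has mean 0 because each increment f(s) * (B_{s+ds} - B_s) has mean 0. By the Itô isometry:
  Var( int_0^t f(s) dB_s ) = E[ (int_0^t f(s) dB_s)^2 ] = int_0^t f(s)^2 ds.
Here f(s) = -6*s/5 - 9/5, so f(s)^2 = 9*(2*s + 3)^2/25. Integrate:
  int_0^t (9*(2*s + 3)^2/25) ds = 3*t*(4*t^2 + 18*t + 27)/25.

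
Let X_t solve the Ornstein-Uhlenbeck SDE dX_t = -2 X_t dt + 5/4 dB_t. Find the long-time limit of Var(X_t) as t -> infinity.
lim Var(X_t) = 25/64

The OU SDE dX = -theta X dt + sigma dB admits the integrating factor exp(theta t): d(exp(theta t) X_t) = sigma exp(theta t) dB_t. Integrating from 0 to t gives X_t = x_0 * exp(-theta t) + sigma * int_0^t exp(-theta (t-s)) dB_s for any initial x_0. The Itô integral has variance (by the Itô isometry) sigma^2 * int_0^t exp(-2 theta (t - s)) ds = sigma^2 * (1 - exp(-2 theta t)) / (2 theta), independent of x_0.
With theta = 2, sigma = 5/4:
  Var(X_t) = (5/4)^2 * (1 - exp(-2*2 t)) / (2 * 2) = 25/64 - 25*exp(-4*t)/64.
As t -> infinity, exp(-2*2 t) -> 0, so the stationary variance is sigma^2 / (2 theta) = 25/64.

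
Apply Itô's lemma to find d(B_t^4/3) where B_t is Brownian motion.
d(B_t^4/3) = (2*B_t^2) dt + (4*B_t^3/3) dB_t

Itô's formula for f(B_t) gives d f(B_t) = f'(B_t) dB_t + (1/2) f''(B_t) dt. Compute derivatives of f(x) = x^4/3:
  f'(x)  = 4*x^3/3
  f''(x) = 4*x^2
Substitute x = B_t and multiply the f'' term by 1/2:
  drift     = (1/2) * (4*x^2) evaluated at B_t = 2*B_t^2
  diffusion = (4*x^3/3) evaluated at B_t = 4*B_t^3/3
Therefore d(B_t^4/3) = (2*B_t^2) dt + (4*B_t^3/3) dB_t.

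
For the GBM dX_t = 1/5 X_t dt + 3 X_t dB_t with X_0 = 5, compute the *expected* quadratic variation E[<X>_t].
E[<X>_t] = 1125*exp(47*t/5)/47 - 1125/47

<X>_t = int_0^t (3 * X_s)^2 ds. Taking expectation inside the integral: E[<X>_t] = 3^2 * int_0^t E[X_s^2] ds. For GBM, E[X_s^2] = x_0^2 * exp((2 mu + sigma^2) s). Integrating:
  E[<X>_t] = 3^2 * 5^2 * (exp((2*(1/5) + 3^2) t) - 1) / (2*(1/5) + 3^2)
           = 3^2 * 5^2 * (exp((47/5) t) - 1) / (47/5) = 1125*exp(47*t/5)/47 - 1125/47.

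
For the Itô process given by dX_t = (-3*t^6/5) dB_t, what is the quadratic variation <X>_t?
<X>_t = 9*t^13/325

For an Itô process dX_t = a(t) dt + b(t) dB_t, the quadratic variation is <X>_t = int_0^t b(s)^2 ds (the drift term does not contribute). Here b(s) = -3*s^6/5, so
  b(s)^2 = 9*s^12/25.
Integrating from 0 to t:
  <X>_t = int_0^t (9*s^12/25) ds = 9*t^13/325.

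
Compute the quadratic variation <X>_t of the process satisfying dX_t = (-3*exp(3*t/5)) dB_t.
<X>_t = 15*exp(6*t/5)/2 - 15/2

For an Itô process dX_t = a(t) dt + b(t) dB_t, the quadratic variation is <X>_t = int_0^t b(s)^2 ds (the drift term does not contribute). Here b(s) = -3*exp(3*s/5), so
  b(s)^2 = 9*exp(6*s/5).
Integrating from 0 to t:
  <X>_t = int_0^t (9*exp(6*s/5)) ds = 15*exp(6*t/5)/2 - 15/2.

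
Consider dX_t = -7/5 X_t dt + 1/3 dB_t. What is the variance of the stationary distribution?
lim Var(X_t) = 5/126

The OU SDE dX = -theta X dt + sigma dB admits the integrating factor exp(theta t): d(exp(theta t) X_t) = sigma exp(theta t) dB_t. Integrating from 0 to t gives X_t = x_0 * exp(-theta t) + sigma * int_0^t exp(-theta (t-s)) dB_s for any initial x_0. The Itô integral has variance (by the Itô isometry) sigma^2 * int_0^t exp(-2 theta (t - s)) ds = sigma^2 * (1 - exp(-2 theta t)) / (2 theta), independent of x_0.
With theta = 7/5, sigma = 1/3:
  Var(X_t) = (1/3)^2 * (1 - exp(-2*7/5 t)) / (2 * 7/5) = 5/126 - 5*exp(-14*t/5)/126.
As t -> infinity, exp(-2*7/5 t) -> 0, so the stationary variance is sigma^2 / (2 theta) = 5/126.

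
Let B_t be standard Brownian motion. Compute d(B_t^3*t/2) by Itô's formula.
d(B_t^3*t/2) = (B_t*(B_t^2 + 3*t)/2) dt + (3*B_t^2*t/2) dB_t

Itô's formula for f(t, x): d f(t, B_t) = (f_t + (1/2) f_xx) dt + f_x dB_t. Compute partials of f(t, x) = t*x^3/2:
  f_t(t,x)  = x^3/2
  f_x(t,x)  = 3*t*x^2/2
  f_xx(t,x) = 3*t*x
Assemble drift = f_t + (1/2) f_xx = x*(3*t + x^2)/2 and diffusion = f_x = 3*t*x^2/2. Substituting x = B_t:
  d(B_t^3*t/2) = (B_t*(B_t^2 + 3*t)/2) dt + (3*B_t^2*t/2) dB_t.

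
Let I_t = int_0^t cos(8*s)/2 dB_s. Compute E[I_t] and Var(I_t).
E[I_t] = 0; Var(I_t) = t/8 + sin(8*t)*cos(8*t)/64

The Itô integral of a deterministic integrand f(s) has mean 0 because each increment f(s) * (B_{s+ds} - B_s) has mean 0. By the Itô isometry:
  Var( int_0^t f(s) dB_s ) = E[ (int_0^t f(s) dB_s)^2 ] = int_0^t f(s)^2 ds.
Here f(s) = cos(8*s)/2, so f(s)^2 = cos(8*s)^2/4. Integrate:
  int_0^t (cos(8*s)^2/4) ds = t/8 + sin(8*t)*cos(8*t)/64.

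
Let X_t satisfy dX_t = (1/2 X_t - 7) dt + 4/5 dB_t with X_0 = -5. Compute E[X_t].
E[X_t] = 14 - 19*exp(t/2)

Taking expectations and using E[dB_t] = 0, the mean m(t) = E[X_t] satisfies the ODE m'(t) = a m(t) + b with m(0) = x_0. With a = 1/2, b = -7, x_0 = -5, the solution is
  m(t) = x_0 * exp(a t) + (b/a) * (exp(a t) - 1)
       = (-5) * exp((1/2) t) + ((-7)/(1/2)) * (exp((1/2) t) - 1)
       = 14 - 19*exp(t/2).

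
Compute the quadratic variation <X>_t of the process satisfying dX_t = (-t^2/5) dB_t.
<X>_t = t^5/125

For an Itô process dX_t = a(t) dt + b(t) dB_t, the quadratic variation is <X>_t = int_0^t b(s)^2 ds (the drift term does not contribute). Here b(s) = -s^2/5, so
  b(s)^2 = s^4/25.
Integrating from 0 to t:
  <X>_t = int_0^t (s^4/25) ds = t^5/125.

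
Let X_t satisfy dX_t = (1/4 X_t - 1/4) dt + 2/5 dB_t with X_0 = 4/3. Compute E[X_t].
E[X_t] = exp(t/4)/3 + 1

Taking expectations and using E[dB_t] = 0, the mean m(t) = E[X_t] satisfies the ODE m'(t) = a m(t) + b with m(0) = x_0. With a = 1/4, b = -1/4, x_0 = 4/3, the solution is
  m(t) = x_0 * exp(a t) + (b/a) * (exp(a t) - 1)
       = (4/3) * exp((1/4) t) + ((-1/4)/(1/4)) * (exp((1/4) t) - 1)
       = exp(t/4)/3 + 1.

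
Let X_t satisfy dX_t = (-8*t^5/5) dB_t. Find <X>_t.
<X>_t = 64*t^11/275

For an Itô process dX_t = a(t) dt + b(t) dB_t, the quadratic variation is <X>_t = int_0^t b(s)^2 ds (the drift term does not contribute). Here b(s) = -8*s^5/5, so
  b(s)^2 = 64*s^10/25.
Integrating from 0 to t:
  <X>_t = int_0^t (64*s^10/25) ds = 64*t^11/275.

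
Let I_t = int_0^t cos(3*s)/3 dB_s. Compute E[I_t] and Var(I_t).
E[I_t] = 0; Var(I_t) = t/18 + sin(6*t)/108

The Itô integral of a deterministic integrand f(s) has mean 0 because each increment f(s) * (B_{s+ds} - B_s) has mean 0. By the Itô isometry:
  Var( int_0^t f(s) dB_s ) = E[ (int_0^t f(s) dB_s)^2 ] = int_0^t f(s)^2 ds.
Here f(s) = cos(3*s)/3, so f(s)^2 = cos(3*s)^2/9. Integrate:
  int_0^t (cos(3*s)^2/9) ds = t/18 + sin(6*t)/108.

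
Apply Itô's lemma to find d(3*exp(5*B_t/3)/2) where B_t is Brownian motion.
d(3*exp(5*B_t/3)/2) = (25*exp(5*B_t/3)/12) dt + (5*exp(5*B_t/3)/2) dB_t

Itô's formula for f(B_t) gives d f(B_t) = f'(B_t) dB_t + (1/2) f''(B_t) dt. Compute derivatives of f(x) = 3*exp(5*x/3)/2:
  f'(x)  = 5*exp(5*x/3)/2
  f''(x) = 25*exp(5*x/3)/6
Substitute x = B_t and multiply the f'' term by 1/2:
  drift     = (1/2) * (25*exp(5*x/3)/6) evaluated at B_t = 25*exp(5*B_t/3)/12
  diffusion = (5*exp(5*x/3)/2) evaluated at B_t = 5*exp(5*B_t/3)/2
Therefore d(3*exp(5*B_t/3)/2) = (25*exp(5*B_t/3)/12) dt + (5*exp(5*B_t/3)/2) dB_t.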